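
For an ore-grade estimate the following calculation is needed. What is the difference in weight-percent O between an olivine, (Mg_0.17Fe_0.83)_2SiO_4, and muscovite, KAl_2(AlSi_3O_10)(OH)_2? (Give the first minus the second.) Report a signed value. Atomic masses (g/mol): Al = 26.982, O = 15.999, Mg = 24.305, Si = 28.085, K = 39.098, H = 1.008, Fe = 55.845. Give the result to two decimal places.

-15.05 percentage points

First mineral: 63.996 g O in 193.047 g formula = 33.15 wt% O.
Second mineral: 191.988 g O in 398.303 g formula = 48.20 wt% O.
33.15% − 48.20% gives a difference of -15.05 percentage points.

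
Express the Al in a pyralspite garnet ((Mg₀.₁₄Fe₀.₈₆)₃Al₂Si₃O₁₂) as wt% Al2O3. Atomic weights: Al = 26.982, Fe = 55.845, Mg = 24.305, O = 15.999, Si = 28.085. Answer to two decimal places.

21.04 wt%

Formula mass = 484.495 g/mol.
2 Al → 1.0000 mol Al2O3 per formula unit; M(Al2O3) = 101.961, so Al2O3 mass = 101.961 g.
101.961/484.495 × 100 = 21.04 wt%.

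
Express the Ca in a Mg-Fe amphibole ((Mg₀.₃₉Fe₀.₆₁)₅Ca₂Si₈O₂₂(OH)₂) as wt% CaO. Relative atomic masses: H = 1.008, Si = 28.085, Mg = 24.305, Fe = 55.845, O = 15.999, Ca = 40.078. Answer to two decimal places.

12.34 wt%

Formula mass = 908.550 g/mol.
2 Ca → 2.0000 mol CaO per formula unit; M(CaO) = 56.077, so CaO mass = 112.154 g.
112.154/908.550 × 100 = 12.34 wt%.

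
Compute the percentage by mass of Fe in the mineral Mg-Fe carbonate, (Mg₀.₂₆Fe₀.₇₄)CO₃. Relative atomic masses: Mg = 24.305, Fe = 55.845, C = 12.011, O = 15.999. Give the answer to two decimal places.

38.39 weight percent

M((Mg₀.₂₆Fe₀.₇₄)CO₃) = 107.653 g/mol.
Fe contributes 0.74 × 55.845 = 41.325 g per mole.
41.325/107.653 = 0.3839 → 38.39%.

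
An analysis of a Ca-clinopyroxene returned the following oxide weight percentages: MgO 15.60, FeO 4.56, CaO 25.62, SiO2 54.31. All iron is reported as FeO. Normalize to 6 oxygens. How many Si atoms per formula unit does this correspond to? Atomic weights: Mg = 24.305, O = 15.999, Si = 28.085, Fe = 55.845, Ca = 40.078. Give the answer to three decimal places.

15.60 wt% MgO ÷ 40.304 g/mol = 0.38706 mol, giving 0.38706 Mg and 0.38706 O.
4.56 wt% FeO ÷ 71.844 g/mol = 0.06347 mol, giving 0.06347 Fe and 0.06347 O.
25.62 wt% CaO ÷ 56.077 g/mol = 0.45687 mol, giving 0.45687 Ca and 0.45687 O.
54.31 wt% SiO2 ÷ 60.083 g/mol = 0.90392 mol, giving 0.90392 Si and 1.80784 O.
Oxygen sums to 2.71524; scaling by 6/2.71524 = 2.20975 puts the formula on 6 O.
Si: 0.90392 × 2.20975 = 1.997 atoms per formula unit.

1.997 Si apfu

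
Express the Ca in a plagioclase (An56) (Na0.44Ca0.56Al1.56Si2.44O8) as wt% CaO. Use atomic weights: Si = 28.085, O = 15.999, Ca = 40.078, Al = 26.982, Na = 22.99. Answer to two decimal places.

11.58 wt%

Formula mass = 271.171 g/mol.
0.56 Ca → 0.5600 mol CaO per formula unit; M(CaO) = 56.077, so CaO mass = 31.403 g.
31.403/271.171 × 100 = 11.58 wt%.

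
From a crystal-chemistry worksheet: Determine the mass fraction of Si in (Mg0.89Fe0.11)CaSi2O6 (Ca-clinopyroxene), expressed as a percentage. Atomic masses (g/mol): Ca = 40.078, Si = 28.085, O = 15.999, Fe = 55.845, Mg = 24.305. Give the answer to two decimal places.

25.53 wt%

Molar mass of (Mg0.89Fe0.11)CaSi2O6: 0.89×24.305 + 0.11×55.845 + 1×40.078 + 2×28.085 + 6×15.999 = 220.016 g/mol.
Mass of Si per formula unit: 2 × 28.085 = 56.170 g.
Weight fraction Si = 56.170 / 220.016 = 0.2553.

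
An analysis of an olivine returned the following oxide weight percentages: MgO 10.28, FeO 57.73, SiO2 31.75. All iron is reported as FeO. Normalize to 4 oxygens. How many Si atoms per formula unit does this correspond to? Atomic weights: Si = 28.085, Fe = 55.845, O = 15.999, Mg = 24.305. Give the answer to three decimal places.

0.999 Si apfu

MgO: 10.28/40.304 = 0.25506 mol → 0.25506 mol Mg, 0.25506 mol O.
FeO: 57.73/71.844 = 0.80355 mol → 0.80355 mol Fe, 0.80355 mol O.
SiO2: 31.75/60.083 = 0.52844 mol → 0.52844 mol Si, 1.05688 mol O.
Total oxygen = 2.11549 mol. Normalization factor = 4/2.11549 = 1.89081.
Si per 4 O = 0.52844 × 1.89081 = 0.999.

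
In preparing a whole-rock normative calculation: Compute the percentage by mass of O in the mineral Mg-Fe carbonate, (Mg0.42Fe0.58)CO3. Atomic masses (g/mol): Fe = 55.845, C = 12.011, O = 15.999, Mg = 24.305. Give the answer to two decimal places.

Molar mass of (Mg0.42Fe0.58)CO3: 0.42×24.305 + 0.58×55.845 + 1×12.011 + 3×15.999 = 102.606 g/mol.
Mass of O per formula unit: 3 × 15.999 = 47.997 g.
Weight fraction O = 47.997 / 102.606 = 0.4678.

46.78 mass %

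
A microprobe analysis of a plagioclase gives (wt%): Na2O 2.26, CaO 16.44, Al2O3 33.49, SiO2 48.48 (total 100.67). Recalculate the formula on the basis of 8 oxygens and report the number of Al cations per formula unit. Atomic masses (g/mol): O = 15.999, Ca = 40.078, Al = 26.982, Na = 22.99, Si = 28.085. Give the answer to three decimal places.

Na2O (M=61.979): mol = 0.03646; Na = 0.07292, O = 0.03646.
CaO (M=56.077): mol = 0.29317; Ca = 0.29317, O = 0.29317.
Al2O3 (M=101.961): mol = 0.32846; Al = 0.65692, O = 0.98538.
SiO2 (M=60.083): mol = 0.80688; Si = 0.80688, O = 1.61376.
ΣO = 2.92877; factor = 8/ΣO = 2.73152.
Al apfu = 0.65692 × 2.73152 = 1.794.

1.794 Al apfu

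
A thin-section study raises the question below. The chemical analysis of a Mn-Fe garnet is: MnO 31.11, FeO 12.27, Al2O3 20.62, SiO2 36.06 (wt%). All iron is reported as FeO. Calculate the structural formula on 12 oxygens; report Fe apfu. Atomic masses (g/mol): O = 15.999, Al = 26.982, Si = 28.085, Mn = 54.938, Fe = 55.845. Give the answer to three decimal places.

0.848 Fe apfu

MnO (M=70.937): mol = 0.43856; Mn = 0.43856, O = 0.43856.
FeO (M=71.844): mol = 0.17079; Fe = 0.17079, O = 0.17079.
Al2O3 (M=101.961): mol = 0.20223; Al = 0.40446, O = 0.60669.
SiO2 (M=60.083): mol = 0.60017; Si = 0.60017, O = 1.20034.
ΣO = 2.41638; factor = 12/ΣO = 4.96611.
Fe apfu = 0.17079 × 4.96611 = 0.848.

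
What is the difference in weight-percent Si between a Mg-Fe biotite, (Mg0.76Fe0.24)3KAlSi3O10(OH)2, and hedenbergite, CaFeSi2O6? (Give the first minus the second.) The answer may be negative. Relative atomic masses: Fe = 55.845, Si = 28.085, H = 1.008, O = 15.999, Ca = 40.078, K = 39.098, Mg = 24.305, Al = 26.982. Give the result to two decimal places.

First mineral: 84.255 g Si in 439.963 g formula = 19.15 wt% Si.
Second mineral: 56.170 g Si in 248.087 g formula = 22.64 wt% Si.
19.15% − 22.64% gives a difference of -3.49 percentage points.

-3.49 percentage points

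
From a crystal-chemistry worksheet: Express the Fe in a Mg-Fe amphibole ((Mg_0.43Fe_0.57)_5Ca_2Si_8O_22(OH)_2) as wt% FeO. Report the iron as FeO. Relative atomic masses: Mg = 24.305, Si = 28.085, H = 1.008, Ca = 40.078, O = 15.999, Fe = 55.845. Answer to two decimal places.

22.69 wt%

Molar mass of (Mg_0.43Fe_0.57)_5Ca_2Si_8O_22(OH)_2 = 2.15*24.305 + 2.85*55.845 + 2*40.078 + 8*28.085 + 24*15.999 + 2*1.008 = 902.242 g/mol.
Each formula unit contains 2.85 Fe, equivalent to 2.85/1 = 2.8500 mol FeO.
M(FeO) = 1×55.845 + 1×15.999 = 71.844 g/mol.
Mass of FeO per formula unit = 2.8500 × 71.844 = 204.755 g.
FeO wt% = 204.755 / 902.242 × 100 = 22.69%.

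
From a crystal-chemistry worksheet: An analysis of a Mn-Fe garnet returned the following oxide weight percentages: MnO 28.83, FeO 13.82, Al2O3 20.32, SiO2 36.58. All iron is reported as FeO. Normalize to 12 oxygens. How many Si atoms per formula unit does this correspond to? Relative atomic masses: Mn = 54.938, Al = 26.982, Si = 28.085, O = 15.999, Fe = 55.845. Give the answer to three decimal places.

MnO (M=70.937): mol = 0.40642; Mn = 0.40642, O = 0.40642.
FeO (M=71.844): mol = 0.19236; Fe = 0.19236, O = 0.19236.
Al2O3 (M=101.961): mol = 0.19929; Al = 0.39858, O = 0.59787.
SiO2 (M=60.083): mol = 0.60882; Si = 0.60882, O = 1.21764.
ΣO = 2.41429; factor = 12/ΣO = 4.97041.
Si apfu = 0.60882 × 4.97041 = 3.026.

3.026 Si apfu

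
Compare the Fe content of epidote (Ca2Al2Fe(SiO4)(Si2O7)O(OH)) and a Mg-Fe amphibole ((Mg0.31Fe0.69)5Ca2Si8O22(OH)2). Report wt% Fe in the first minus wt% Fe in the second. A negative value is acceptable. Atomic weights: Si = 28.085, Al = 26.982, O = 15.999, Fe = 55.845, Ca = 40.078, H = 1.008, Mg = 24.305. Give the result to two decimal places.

Fe in Ca2Al2Fe(SiO4)(Si2O7)O(OH): molar mass 483.215 g/mol; 1×55.845 = 55.845 g → 11.56 wt%.
Fe in (Mg0.31Fe0.69)5Ca2Si8O22(OH)2: molar mass 921.166 g/mol; 3.45×55.845 = 192.665 g → 20.92 wt%.
Difference = 11.56 − 20.92 = -9.36 percentage points.

-9.36 percentage points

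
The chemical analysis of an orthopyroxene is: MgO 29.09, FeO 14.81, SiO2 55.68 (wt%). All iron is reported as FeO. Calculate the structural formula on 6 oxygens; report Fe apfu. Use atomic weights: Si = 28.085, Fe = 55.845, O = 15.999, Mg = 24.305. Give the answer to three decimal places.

29.09 wt% MgO ÷ 40.304 g/mol = 0.72176 mol, giving 0.72176 Mg and 0.72176 O.
14.81 wt% FeO ÷ 71.844 g/mol = 0.20614 mol, giving 0.20614 Fe and 0.20614 O.
55.68 wt% SiO2 ÷ 60.083 g/mol = 0.92672 mol, giving 0.92672 Si and 1.85344 O.
Oxygen sums to 2.78134; scaling by 6/2.78134 = 2.15723 puts the formula on 6 O.
Fe: 0.20614 × 2.15723 = 0.445 atoms per formula unit.

0.445 Fe apfu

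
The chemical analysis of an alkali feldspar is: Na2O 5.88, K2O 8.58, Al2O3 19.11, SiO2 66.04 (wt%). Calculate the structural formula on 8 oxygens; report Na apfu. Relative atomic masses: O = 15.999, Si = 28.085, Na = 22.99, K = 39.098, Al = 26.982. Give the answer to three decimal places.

Na2O: 5.88/61.979 = 0.09487 mol → 0.18974 mol Na, 0.09487 mol O.
K2O: 8.58/94.195 = 0.09109 mol → 0.18218 mol K, 0.09109 mol O.
Al2O3: 19.11/101.961 = 0.18742 mol → 0.37484 mol Al, 0.56226 mol O.
SiO2: 66.04/60.083 = 1.09915 mol → 1.09915 mol Si, 2.19830 mol O.
Total oxygen = 2.94652 mol. Normalization factor = 8/2.94652 = 2.71507.
Na per 8 O = 0.18974 × 2.71507 = 0.515.

0.515 Na apfu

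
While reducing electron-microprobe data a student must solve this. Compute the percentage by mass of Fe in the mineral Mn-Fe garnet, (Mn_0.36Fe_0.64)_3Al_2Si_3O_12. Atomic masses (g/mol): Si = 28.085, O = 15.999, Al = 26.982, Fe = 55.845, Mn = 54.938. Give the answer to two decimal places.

21.58 weight percent

Molar mass of (Mn_0.36Fe_0.64)_3Al_2Si_3O_12: 1.08×54.938 + 1.92×55.845 + 2×26.982 + 3×28.085 + 12×15.999 = 496.762 g/mol.
Mass of Fe per formula unit: 1.92 × 55.845 = 107.222 g.
Weight fraction Fe = 107.222 / 496.762 = 0.2158.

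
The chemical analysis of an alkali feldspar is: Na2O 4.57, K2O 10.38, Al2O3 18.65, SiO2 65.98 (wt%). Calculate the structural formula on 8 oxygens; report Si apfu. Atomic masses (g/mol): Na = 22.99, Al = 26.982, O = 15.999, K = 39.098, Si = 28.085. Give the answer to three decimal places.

Na2O: 4.57/61.979 = 0.07373 mol → 0.14746 mol Na, 0.07373 mol O.
K2O: 10.38/94.195 = 0.11020 mol → 0.22040 mol K, 0.11020 mol O.
Al2O3: 18.65/101.961 = 0.18291 mol → 0.36582 mol Al, 0.54873 mol O.
SiO2: 65.98/60.083 = 1.09815 mol → 1.09815 mol Si, 2.19630 mol O.
Total oxygen = 2.92896 mol. Normalization factor = 8/2.92896 = 2.73134.
Si per 8 O = 1.09815 × 2.73134 = 2.999.

2.999 Si apfu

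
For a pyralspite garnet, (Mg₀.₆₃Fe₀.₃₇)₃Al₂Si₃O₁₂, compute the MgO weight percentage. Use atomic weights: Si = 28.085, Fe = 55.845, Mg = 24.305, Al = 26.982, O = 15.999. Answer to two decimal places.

M((Mg₀.₆₃Fe₀.₃₇)₃Al₂Si₃O₁₂) = 438.131 g/mol; M(MgO) = 40.304 g/mol.
Moles MgO per formula unit = 1.89 Mg ÷ 1 = 1.8900.
MgO fraction = (1.8900 × 40.304) / 438.131 = 76.175/438.131 = 0.1739.

17.39 wt%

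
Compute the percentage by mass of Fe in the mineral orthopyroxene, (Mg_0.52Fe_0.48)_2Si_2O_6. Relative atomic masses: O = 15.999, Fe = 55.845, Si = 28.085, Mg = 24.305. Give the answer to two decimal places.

Molar mass of (Mg_0.52Fe_0.48)_2Si_2O_6: 1.04×24.305 + 0.96×55.845 + 2×28.085 + 6×15.999 = 231.052 g/mol.
Mass of Fe per formula unit: 0.96 × 55.845 = 53.611 g.
Weight fraction Fe = 53.611 / 231.052 = 0.2320.

23.20 weight percent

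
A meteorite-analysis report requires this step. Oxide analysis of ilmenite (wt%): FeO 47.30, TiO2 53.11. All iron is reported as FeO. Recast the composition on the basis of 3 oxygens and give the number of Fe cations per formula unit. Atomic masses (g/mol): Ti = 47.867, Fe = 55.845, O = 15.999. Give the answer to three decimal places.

0.993 Fe apfu

FeO: 47.30/71.844 = 0.65837 mol → 0.65837 mol Fe, 0.65837 mol O.
TiO2: 53.11/79.865 = 0.66500 mol → 0.66500 mol Ti, 1.33000 mol O.
Total oxygen = 1.98837 mol. Normalization factor = 3/1.98837 = 1.50877.
Fe per 3 O = 0.65837 × 1.50877 = 0.993.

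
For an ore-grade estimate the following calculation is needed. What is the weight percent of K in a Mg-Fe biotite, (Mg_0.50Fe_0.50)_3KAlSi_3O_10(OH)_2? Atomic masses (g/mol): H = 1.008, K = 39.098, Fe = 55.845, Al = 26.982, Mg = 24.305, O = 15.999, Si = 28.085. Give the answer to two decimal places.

Molar mass of (Mg_0.50Fe_0.50)_3KAlSi_3O_10(OH)_2: 1.50·24.305 + 1.50·55.845 + 1·39.098 + 1·26.982 + 3·28.085 + 12·15.999 + 2·1.008 = 464.564 g/mol.
Mass of K per formula unit: 1 × 39.098 = 39.098 g.
Weight fraction K = 39.098 / 464.564 = 0.0842.

8.42 wt%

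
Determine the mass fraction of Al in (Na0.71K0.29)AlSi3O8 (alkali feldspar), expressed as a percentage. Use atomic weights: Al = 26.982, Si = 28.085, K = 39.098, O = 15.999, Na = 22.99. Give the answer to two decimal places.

10.11 weight percent

M((Na0.71K0.29)AlSi3O8) = 266.890 g/mol.
Al contributes 1 × 26.982 = 26.982 g per mole.
26.982/266.890 = 0.1011 → 10.11%.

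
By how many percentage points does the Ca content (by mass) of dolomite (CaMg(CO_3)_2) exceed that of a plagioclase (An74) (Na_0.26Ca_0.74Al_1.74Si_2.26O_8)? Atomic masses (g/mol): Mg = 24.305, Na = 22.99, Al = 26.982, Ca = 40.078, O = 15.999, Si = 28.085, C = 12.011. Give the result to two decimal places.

10.91 percentage points

Ca in CaMg(CO_3)_2: molar mass 184.399 g/mol; 1×40.078 = 40.078 g → 21.73 wt%.
Ca in Na_0.26Ca_0.74Al_1.74Si_2.26O_8: molar mass 274.048 g/mol; 0.74×40.078 = 29.658 g → 10.82 wt%.
Difference = 21.73 − 10.82 = 10.91 percentage points.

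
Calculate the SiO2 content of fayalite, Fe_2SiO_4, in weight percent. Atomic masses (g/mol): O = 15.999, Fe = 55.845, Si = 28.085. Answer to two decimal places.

Molar mass of Fe_2SiO_4 = 2·55.845 + 1·28.085 + 4·15.999 = 203.771 g/mol.
Each formula unit contains 1 Si, equivalent to 1/1 = 1.0000 mol SiO2.
M(SiO2) = 1×28.085 + 2×15.999 = 60.083 g/mol.
Mass of SiO2 per formula unit = 1.0000 × 60.083 = 60.083 g.
SiO2 wt% = 60.083 / 203.771 × 100 = 29.49%.

29.49 wt%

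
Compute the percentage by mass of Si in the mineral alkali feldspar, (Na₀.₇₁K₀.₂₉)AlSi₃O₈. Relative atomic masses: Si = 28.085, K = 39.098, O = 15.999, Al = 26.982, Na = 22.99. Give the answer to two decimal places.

Formula mass = 0.71*22.99 + 0.29*39.098 + 1*26.982 + 3*28.085 + 8*15.999 = 266.890 g/mol, of which 84.255 g is Si.
So Si makes up 84.255/266.890 = 0.3157 of the mass, i.e. 31.57%.

31.57 mass %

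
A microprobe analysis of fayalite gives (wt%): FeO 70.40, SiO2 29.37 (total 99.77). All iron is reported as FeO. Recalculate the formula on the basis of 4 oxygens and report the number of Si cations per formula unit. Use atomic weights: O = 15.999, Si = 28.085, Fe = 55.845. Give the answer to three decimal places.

0.999 Si apfu

FeO: 70.40/71.844 = 0.97990 mol → 0.97990 mol Fe, 0.97990 mol O.
SiO2: 29.37/60.083 = 0.48882 mol → 0.48882 mol Si, 0.97764 mol O.
Total oxygen = 1.95754 mol. Normalization factor = 4/1.95754 = 2.04338.
Si per 4 O = 0.48882 × 2.04338 = 0.999.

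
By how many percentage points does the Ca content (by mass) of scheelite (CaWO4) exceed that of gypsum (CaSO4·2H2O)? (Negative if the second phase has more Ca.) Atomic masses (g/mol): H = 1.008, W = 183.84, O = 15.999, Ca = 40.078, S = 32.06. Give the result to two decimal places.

Ca in CaWO4: molar mass 287.914 g/mol; 1×40.078 = 40.078 g → 13.92 wt%.
Ca in CaSO4·2H2O: molar mass 172.164 g/mol; 1×40.078 = 40.078 g → 23.28 wt%.
Difference = 13.92 − 23.28 = -9.36 percentage points.

-9.36 percentage points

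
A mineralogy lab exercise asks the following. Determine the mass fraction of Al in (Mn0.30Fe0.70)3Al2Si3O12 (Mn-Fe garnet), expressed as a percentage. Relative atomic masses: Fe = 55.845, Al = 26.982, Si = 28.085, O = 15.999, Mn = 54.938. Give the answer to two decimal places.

10.86 wt%

Molar mass of (Mn0.30Fe0.70)3Al2Si3O12: 0.90×54.938 + 2.10×55.845 + 2×26.982 + 3×28.085 + 12×15.999 = 496.926 g/mol.
Mass of Al per formula unit: 2 × 26.982 = 53.964 g.
Weight fraction Al = 53.964 / 496.926 = 0.1086.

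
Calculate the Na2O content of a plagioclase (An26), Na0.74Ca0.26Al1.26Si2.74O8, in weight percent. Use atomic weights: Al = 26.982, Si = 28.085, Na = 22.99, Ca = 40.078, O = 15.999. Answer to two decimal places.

Molar mass of Na0.74Ca0.26Al1.26Si2.74O8 = 0.74×22.99 + 0.26×40.078 + 1.26×26.982 + 2.74×28.085 + 8×15.999 = 266.375 g/mol.
Each formula unit contains 0.74 Na, equivalent to 0.74/2 = 0.3700 mol Na2O.
M(Na2O) = 2×22.99 + 1×15.999 = 61.979 g/mol.
Mass of Na2O per formula unit = 0.3700 × 61.979 = 22.932 g.
Na2O wt% = 22.932 / 266.375 × 100 = 8.61%.

8.61 wt%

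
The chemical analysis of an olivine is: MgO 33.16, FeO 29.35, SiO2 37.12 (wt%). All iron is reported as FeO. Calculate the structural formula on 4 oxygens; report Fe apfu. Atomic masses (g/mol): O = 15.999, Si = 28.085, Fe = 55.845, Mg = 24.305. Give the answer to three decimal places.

0.662 Fe apfu

33.16 wt% MgO ÷ 40.304 g/mol = 0.82275 mol, giving 0.82275 Mg and 0.82275 O.
29.35 wt% FeO ÷ 71.844 g/mol = 0.40852 mol, giving 0.40852 Fe and 0.40852 O.
37.12 wt% SiO2 ÷ 60.083 g/mol = 0.61781 mol, giving 0.61781 Si and 1.23562 O.
Oxygen sums to 2.46689; scaling by 4/2.46689 = 1.62147 puts the formula on 4 O.
Fe: 0.40852 × 1.62147 = 0.662 atoms per formula unit.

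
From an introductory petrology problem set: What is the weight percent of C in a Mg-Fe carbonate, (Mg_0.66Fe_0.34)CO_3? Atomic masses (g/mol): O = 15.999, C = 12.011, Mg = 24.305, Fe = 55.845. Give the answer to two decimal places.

12.64 wt%

M((Mg_0.66Fe_0.34)CO_3) = 95.037 g/mol.
C contributes 1 × 12.011 = 12.011 g per mole.
12.011/95.037 = 0.1264 → 12.64%.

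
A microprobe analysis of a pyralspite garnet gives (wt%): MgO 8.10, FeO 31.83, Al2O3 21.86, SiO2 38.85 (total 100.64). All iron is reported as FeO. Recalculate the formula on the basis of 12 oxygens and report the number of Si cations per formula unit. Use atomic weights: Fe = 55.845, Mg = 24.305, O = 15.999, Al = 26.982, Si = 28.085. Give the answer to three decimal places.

MgO (M=40.304): mol = 0.20097; Mg = 0.20097, O = 0.20097.
FeO (M=71.844): mol = 0.44304; Fe = 0.44304, O = 0.44304.
Al2O3 (M=101.961): mol = 0.21440; Al = 0.42880, O = 0.64320.
SiO2 (M=60.083): mol = 0.64661; Si = 0.64661, O = 1.29322.
ΣO = 2.58043; factor = 12/ΣO = 4.65039.
Si apfu = 0.64661 × 4.65039 = 3.007.

3.007 Si apfu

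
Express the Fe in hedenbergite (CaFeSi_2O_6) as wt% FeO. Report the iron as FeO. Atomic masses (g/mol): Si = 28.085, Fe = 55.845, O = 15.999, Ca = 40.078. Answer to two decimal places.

28.96 wt%

M(CaFeSi_2O_6) = 248.087 g/mol; M(FeO) = 71.844 g/mol.
Moles FeO per formula unit = 1 Fe ÷ 1 = 1.0000.
FeO fraction = (1.0000 × 71.844) / 248.087 = 71.844/248.087 = 0.2896.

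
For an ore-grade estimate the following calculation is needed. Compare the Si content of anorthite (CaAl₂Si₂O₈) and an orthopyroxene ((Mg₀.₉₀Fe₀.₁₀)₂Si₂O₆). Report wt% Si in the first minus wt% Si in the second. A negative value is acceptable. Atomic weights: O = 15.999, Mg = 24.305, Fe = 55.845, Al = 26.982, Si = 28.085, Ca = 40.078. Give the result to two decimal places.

M(CaAl₂Si₂O₈) = 278.204 g/mol, so wt% Si = 56.170/278.204 × 100 = 20.19%.
M((Mg₀.₉₀Fe₀.₁₀)₂Si₂O₆) = 207.082 g/mol, so wt% Si = 56.170/207.082 × 100 = 27.12%.
20.19 − 27.12 = -6.93 pp.

-6.93 percentage points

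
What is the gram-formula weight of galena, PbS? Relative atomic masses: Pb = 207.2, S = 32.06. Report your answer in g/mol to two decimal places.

The formula mass is the sum 1(207.2) + 1(32.06).

239.26 g/mol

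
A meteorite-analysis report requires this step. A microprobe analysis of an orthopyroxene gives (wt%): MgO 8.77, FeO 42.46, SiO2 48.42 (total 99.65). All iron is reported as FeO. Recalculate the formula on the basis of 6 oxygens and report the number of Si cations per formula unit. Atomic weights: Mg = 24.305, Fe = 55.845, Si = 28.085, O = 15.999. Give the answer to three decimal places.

1.998 Si apfu

MgO: 8.77/40.304 = 0.21760 mol → 0.21760 mol Mg, 0.21760 mol O.
FeO: 42.46/71.844 = 0.59100 mol → 0.59100 mol Fe, 0.59100 mol O.
SiO2: 48.42/60.083 = 0.80589 mol → 0.80589 mol Si, 1.61178 mol O.
Total oxygen = 2.42038 mol. Normalization factor = 6/2.42038 = 2.47895.
Si per 6 O = 0.80589 × 2.47895 = 1.998.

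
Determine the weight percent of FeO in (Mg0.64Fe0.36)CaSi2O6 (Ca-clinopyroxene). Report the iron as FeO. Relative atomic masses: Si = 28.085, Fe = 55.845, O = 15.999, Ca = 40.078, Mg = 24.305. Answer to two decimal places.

Molar mass of (Mg0.64Fe0.36)CaSi2O6 = 0.64·24.305 + 0.36·55.845 + 1·40.078 + 2·28.085 + 6·15.999 = 227.901 g/mol.
Each formula unit contains 0.36 Fe, equivalent to 0.36/1 = 0.3600 mol FeO.
M(FeO) = 1×55.845 + 1×15.999 = 71.844 g/mol.
Mass of FeO per formula unit = 0.3600 × 71.844 = 25.864 g.
FeO wt% = 25.864 / 227.901 × 100 = 11.35%.

11.35 wt%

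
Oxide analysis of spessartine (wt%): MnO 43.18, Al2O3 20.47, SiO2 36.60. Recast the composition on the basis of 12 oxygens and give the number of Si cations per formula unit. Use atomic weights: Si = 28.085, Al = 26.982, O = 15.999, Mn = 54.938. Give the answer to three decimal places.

MnO (M=70.937): mol = 0.60871; Mn = 0.60871, O = 0.60871.
Al2O3 (M=101.961): mol = 0.20076; Al = 0.40152, O = 0.60228.
SiO2 (M=60.083): mol = 0.60916; Si = 0.60916, O = 1.21832.
ΣO = 2.42931; factor = 12/ΣO = 4.93967.
Si apfu = 0.60916 × 4.93967 = 3.009.

3.009 Si apfu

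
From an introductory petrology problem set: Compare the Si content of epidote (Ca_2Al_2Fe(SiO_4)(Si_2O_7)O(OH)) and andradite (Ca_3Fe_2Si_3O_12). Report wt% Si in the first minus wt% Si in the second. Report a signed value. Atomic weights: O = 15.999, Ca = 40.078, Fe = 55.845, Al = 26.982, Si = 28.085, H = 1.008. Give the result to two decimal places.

0.86 percentage points

Si in Ca_2Al_2Fe(SiO_4)(Si_2O_7)O(OH): molar mass 483.215 g/mol; 3×28.085 = 84.255 g → 17.44 wt%.
Si in Ca_3Fe_2Si_3O_12: molar mass 508.167 g/mol; 3×28.085 = 84.255 g → 16.58 wt%.
Difference = 17.44 − 16.58 = 0.86 percentage points.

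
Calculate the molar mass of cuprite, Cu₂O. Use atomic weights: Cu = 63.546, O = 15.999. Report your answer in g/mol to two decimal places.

M = 2·63.546 + 1·15.999

143.09 g/mol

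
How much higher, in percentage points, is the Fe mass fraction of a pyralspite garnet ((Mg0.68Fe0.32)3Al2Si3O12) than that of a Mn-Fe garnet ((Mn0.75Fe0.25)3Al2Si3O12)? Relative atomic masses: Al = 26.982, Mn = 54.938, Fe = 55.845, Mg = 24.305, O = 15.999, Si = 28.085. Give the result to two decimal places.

3.92 percentage points

First mineral: 53.611 g Fe in 433.400 g formula = 12.37 wt% Fe.
Second mineral: 41.884 g Fe in 495.701 g formula = 8.45 wt% Fe.
12.37% − 8.45% gives a difference of 3.92 percentage points.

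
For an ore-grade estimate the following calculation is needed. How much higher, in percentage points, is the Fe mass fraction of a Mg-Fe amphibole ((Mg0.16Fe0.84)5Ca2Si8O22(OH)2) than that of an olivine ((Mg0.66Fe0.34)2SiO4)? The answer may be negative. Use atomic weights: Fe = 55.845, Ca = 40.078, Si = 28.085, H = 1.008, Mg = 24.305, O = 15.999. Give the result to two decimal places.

Fe in (Mg0.16Fe0.84)5Ca2Si8O22(OH)2: molar mass 944.821 g/mol; 4.20×55.845 = 234.549 g → 24.82 wt%.
Fe in (Mg0.66Fe0.34)2SiO4: molar mass 162.138 g/mol; 0.68×55.845 = 37.975 g → 23.42 wt%.
Difference = 24.82 − 23.42 = 1.40 percentage points.

1.40 percentage points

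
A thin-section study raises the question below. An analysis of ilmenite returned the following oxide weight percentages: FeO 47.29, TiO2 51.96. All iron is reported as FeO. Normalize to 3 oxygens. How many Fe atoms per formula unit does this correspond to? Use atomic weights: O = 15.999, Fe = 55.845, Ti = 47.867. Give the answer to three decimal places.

1.008 Fe apfu

47.29 wt% FeO ÷ 71.844 g/mol = 0.65823 mol, giving 0.65823 Fe and 0.65823 O.
51.96 wt% TiO2 ÷ 79.865 g/mol = 0.65060 mol, giving 0.65060 Ti and 1.30120 O.
Oxygen sums to 1.95943; scaling by 3/1.95943 = 1.53106 puts the formula on 3 O.
Fe: 0.65823 × 1.53106 = 1.008 atoms per formula unit.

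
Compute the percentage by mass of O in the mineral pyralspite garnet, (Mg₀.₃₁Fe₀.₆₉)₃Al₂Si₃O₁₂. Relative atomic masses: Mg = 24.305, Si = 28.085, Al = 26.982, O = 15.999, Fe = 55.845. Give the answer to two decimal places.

Molar mass of (Mg₀.₃₁Fe₀.₆₉)₃Al₂Si₃O₁₂: 0.93·24.305 + 2.07·55.845 + 2·26.982 + 3·28.085 + 12·15.999 = 468.410 g/mol.
Mass of O per formula unit: 12 × 15.999 = 191.988 g.
Weight fraction O = 191.988 / 468.410 = 0.4099.

40.99 weight percent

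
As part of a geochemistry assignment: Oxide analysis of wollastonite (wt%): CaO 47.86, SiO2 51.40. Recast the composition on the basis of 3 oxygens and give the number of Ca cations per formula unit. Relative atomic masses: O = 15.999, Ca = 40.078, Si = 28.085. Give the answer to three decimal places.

0.998 Ca apfu

CaO (M=56.077): mol = 0.85347; Ca = 0.85347, O = 0.85347.
SiO2 (M=60.083): mol = 0.85548; Si = 0.85548, O = 1.71096.
ΣO = 2.56443; factor = 3/ΣO = 1.16985.
Ca apfu = 0.85347 × 1.16985 = 0.998.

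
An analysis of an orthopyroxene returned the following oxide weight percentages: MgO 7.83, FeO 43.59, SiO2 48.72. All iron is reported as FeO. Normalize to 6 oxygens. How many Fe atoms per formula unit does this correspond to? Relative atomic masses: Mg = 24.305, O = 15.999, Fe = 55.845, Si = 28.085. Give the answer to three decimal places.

7.83 wt% MgO ÷ 40.304 g/mol = 0.19427 mol, giving 0.19427 Mg and 0.19427 O.
43.59 wt% FeO ÷ 71.844 g/mol = 0.60673 mol, giving 0.60673 Fe and 0.60673 O.
48.72 wt% SiO2 ÷ 60.083 g/mol = 0.81088 mol, giving 0.81088 Si and 1.62176 O.
Oxygen sums to 2.42276; scaling by 6/2.42276 = 2.47651 puts the formula on 6 O.
Fe: 0.60673 × 2.47651 = 1.503 atoms per formula unit.

1.503 Fe apfu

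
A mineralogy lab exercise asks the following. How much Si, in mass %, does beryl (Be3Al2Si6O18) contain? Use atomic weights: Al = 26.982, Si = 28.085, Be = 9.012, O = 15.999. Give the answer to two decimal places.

31.35 mass %

M(Be3Al2Si6O18) = 537.492 g/mol.
Si contributes 6 × 28.085 = 168.510 g per mole.
168.510/537.492 = 0.3135 → 31.35%.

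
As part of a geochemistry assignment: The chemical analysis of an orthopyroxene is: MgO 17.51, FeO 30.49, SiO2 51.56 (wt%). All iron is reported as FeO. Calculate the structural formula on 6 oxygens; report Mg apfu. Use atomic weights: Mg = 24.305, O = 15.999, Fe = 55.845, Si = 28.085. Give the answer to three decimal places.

1.012 Mg apfu

MgO: 17.51/40.304 = 0.43445 mol → 0.43445 mol Mg, 0.43445 mol O.
FeO: 30.49/71.844 = 0.42439 mol → 0.42439 mol Fe, 0.42439 mol O.
SiO2: 51.56/60.083 = 0.85815 mol → 0.85815 mol Si, 1.71630 mol O.
Total oxygen = 2.57514 mol. Normalization factor = 6/2.57514 = 2.32997.
Mg per 6 O = 0.43445 × 2.32997 = 1.012.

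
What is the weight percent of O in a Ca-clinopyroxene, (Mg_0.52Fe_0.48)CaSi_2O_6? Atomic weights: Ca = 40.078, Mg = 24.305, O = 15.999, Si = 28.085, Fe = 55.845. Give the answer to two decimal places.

Molar mass of (Mg_0.52Fe_0.48)CaSi_2O_6: 0.52*24.305 + 0.48*55.845 + 1*40.078 + 2*28.085 + 6*15.999 = 231.686 g/mol.
Mass of O per formula unit: 6 × 15.999 = 95.994 g.
Weight fraction O = 95.994 / 231.686 = 0.4143.

41.43 mass %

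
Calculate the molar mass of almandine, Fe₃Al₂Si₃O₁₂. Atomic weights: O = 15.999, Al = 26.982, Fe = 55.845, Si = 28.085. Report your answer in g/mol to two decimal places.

M = 3*55.845 + 2*26.982 + 3*28.085 + 12*15.999

497.74 g/mol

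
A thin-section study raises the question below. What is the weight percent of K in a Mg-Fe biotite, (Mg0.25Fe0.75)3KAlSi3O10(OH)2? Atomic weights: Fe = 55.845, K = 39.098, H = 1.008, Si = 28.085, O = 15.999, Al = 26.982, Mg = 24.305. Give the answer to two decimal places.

Molar mass of (Mg0.25Fe0.75)3KAlSi3O10(OH)2: 0.75×24.305 + 2.25×55.845 + 1×39.098 + 1×26.982 + 3×28.085 + 12×15.999 + 2×1.008 = 488.219 g/mol.
Mass of K per formula unit: 1 × 39.098 = 39.098 g.
Weight fraction K = 39.098 / 488.219 = 0.0801.

8.01 mass %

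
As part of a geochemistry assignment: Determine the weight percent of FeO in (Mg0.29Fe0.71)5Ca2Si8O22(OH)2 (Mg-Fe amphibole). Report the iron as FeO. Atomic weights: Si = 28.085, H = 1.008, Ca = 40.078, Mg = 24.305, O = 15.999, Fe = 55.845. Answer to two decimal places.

27.59 wt%

Formula mass = 924.320 g/mol.
3.55 Fe → 3.5500 mol FeO per formula unit; M(FeO) = 71.844, so FeO mass = 255.046 g.
255.046/924.320 × 100 = 27.59 wt%.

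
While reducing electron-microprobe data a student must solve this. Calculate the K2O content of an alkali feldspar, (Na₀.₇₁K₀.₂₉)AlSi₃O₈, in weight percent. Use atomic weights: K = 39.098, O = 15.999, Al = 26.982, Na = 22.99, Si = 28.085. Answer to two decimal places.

5.12 wt%

Molar mass of (Na₀.₇₁K₀.₂₉)AlSi₃O₈ = 0.71×22.99 + 0.29×39.098 + 1×26.982 + 3×28.085 + 8×15.999 = 266.890 g/mol.
Each formula unit contains 0.29 K, equivalent to 0.29/2 = 0.1450 mol K2O.
M(K2O) = 2×39.098 + 1×15.999 = 94.195 g/mol.
Mass of K2O per formula unit = 0.1450 × 94.195 = 13.658 g.
K2O wt% = 13.658 / 266.890 × 100 = 5.12%.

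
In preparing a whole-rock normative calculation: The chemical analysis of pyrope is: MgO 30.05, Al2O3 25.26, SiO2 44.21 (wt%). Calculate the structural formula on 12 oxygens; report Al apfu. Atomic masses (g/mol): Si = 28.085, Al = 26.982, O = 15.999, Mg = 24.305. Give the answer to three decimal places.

MgO: 30.05/40.304 = 0.74558 mol → 0.74558 mol Mg, 0.74558 mol O.
Al2O3: 25.26/101.961 = 0.24774 mol → 0.49548 mol Al, 0.74322 mol O.
SiO2: 44.21/60.083 = 0.73582 mol → 0.73582 mol Si, 1.47164 mol O.
Total oxygen = 2.96044 mol. Normalization factor = 12/2.96044 = 4.05345.
Al per 12 O = 0.49548 × 4.05345 = 2.008.

2.008 Al apfu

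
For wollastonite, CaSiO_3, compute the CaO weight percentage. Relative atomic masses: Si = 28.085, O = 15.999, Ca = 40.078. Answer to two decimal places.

48.28 wt%

Molar mass of CaSiO_3 = 1*40.078 + 1*28.085 + 3*15.999 = 116.160 g/mol.
Each formula unit contains 1 Ca, equivalent to 1/1 = 1.0000 mol CaO.
M(CaO) = 1×40.078 + 1×15.999 = 56.077 g/mol.
Mass of CaO per formula unit = 1.0000 × 56.077 = 56.077 g.
CaO wt% = 56.077 / 116.160 × 100 = 48.28%.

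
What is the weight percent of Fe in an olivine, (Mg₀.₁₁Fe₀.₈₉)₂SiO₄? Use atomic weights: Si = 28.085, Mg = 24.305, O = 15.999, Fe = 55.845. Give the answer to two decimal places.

50.50 mass %

Formula mass = 0.22·24.305 + 1.78·55.845 + 1·28.085 + 4·15.999 = 196.832 g/mol, of which 99.404 g is Fe.
So Fe makes up 99.404/196.832 = 0.5050 of the mass, i.e. 50.50%.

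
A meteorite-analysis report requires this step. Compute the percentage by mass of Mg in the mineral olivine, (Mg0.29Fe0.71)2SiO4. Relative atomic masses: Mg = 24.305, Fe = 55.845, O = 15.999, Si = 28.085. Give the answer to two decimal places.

7.60 weight percent

M((Mg0.29Fe0.71)2SiO4) = 185.478 g/mol.
Mg contributes 0.58 × 24.305 = 14.097 g per mole.
14.097/185.478 = 0.0760 → 7.60%.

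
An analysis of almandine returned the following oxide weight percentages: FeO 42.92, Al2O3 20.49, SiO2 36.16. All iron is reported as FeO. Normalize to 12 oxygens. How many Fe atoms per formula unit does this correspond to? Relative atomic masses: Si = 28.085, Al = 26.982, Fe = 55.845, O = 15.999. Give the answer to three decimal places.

FeO (M=71.844): mol = 0.59741; Fe = 0.59741, O = 0.59741.
Al2O3 (M=101.961): mol = 0.20096; Al = 0.40192, O = 0.60288.
SiO2 (M=60.083): mol = 0.60183; Si = 0.60183, O = 1.20366.
ΣO = 2.40395; factor = 12/ΣO = 4.99178.
Fe apfu = 0.59741 × 4.99178 = 2.982.

2.982 Fe apfu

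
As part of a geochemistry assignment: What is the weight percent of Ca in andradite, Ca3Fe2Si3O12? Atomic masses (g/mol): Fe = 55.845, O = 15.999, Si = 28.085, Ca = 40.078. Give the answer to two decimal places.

23.66 wt%

Formula mass = 3×40.078 + 2×55.845 + 3×28.085 + 12×15.999 = 508.167 g/mol, of which 120.234 g is Ca.
So Ca makes up 120.234/508.167 = 0.2366 of the mass, i.e. 23.66%.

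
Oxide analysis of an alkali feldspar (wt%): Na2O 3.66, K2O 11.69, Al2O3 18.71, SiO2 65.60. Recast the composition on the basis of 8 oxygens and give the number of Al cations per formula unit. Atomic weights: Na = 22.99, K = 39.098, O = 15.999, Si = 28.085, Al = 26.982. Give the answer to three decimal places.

3.66 wt% Na2O ÷ 61.979 g/mol = 0.05905 mol, giving 0.11810 Na and 0.05905 O.
11.69 wt% K2O ÷ 94.195 g/mol = 0.12410 mol, giving 0.24820 K and 0.12410 O.
18.71 wt% Al2O3 ÷ 101.961 g/mol = 0.18350 mol, giving 0.36700 Al and 0.55050 O.
65.60 wt% SiO2 ÷ 60.083 g/mol = 1.09182 mol, giving 1.09182 Si and 2.18364 O.
Oxygen sums to 2.91729; scaling by 8/2.91729 = 2.74227 puts the formula on 8 O.
Al: 0.36700 × 2.74227 = 1.006 atoms per formula unit.

1.006 Al apfu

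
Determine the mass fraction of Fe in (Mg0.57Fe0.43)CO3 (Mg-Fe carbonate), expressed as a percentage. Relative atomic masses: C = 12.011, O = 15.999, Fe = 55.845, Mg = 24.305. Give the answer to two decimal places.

M((Mg0.57Fe0.43)CO3) = 97.875 g/mol.
Fe contributes 0.43 × 55.845 = 24.013 g per mole.
24.013/97.875 = 0.2453 → 24.53%.

24.53 mass %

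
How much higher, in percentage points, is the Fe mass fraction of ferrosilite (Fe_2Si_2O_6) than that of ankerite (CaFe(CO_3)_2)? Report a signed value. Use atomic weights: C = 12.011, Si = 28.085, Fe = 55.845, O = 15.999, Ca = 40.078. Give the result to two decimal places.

16.47 percentage points

M(Fe_2Si_2O_6) = 263.854 g/mol, so wt% Fe = 111.690/263.854 × 100 = 42.33%.
M(CaFe(CO_3)_2) = 215.939 g/mol, so wt% Fe = 55.845/215.939 × 100 = 25.86%.
42.33 − 25.86 = 16.47 pp.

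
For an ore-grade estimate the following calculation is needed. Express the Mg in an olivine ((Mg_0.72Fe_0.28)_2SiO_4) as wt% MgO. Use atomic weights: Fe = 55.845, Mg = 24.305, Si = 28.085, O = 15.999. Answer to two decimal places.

36.65 wt%

M((Mg_0.72Fe_0.28)_2SiO_4) = 158.353 g/mol; M(MgO) = 40.304 g/mol.
Moles MgO per formula unit = 1.44 Mg ÷ 1 = 1.4400.
MgO fraction = (1.4400 × 40.304) / 158.353 = 58.038/158.353 = 0.3665.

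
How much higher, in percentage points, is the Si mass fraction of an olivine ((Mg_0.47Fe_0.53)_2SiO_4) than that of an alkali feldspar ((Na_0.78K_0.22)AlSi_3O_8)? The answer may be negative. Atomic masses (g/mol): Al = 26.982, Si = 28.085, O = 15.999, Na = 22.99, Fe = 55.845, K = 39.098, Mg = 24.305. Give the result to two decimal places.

Si in (Mg_0.47Fe_0.53)_2SiO_4: molar mass 174.123 g/mol; 1×28.085 = 28.085 g → 16.13 wt%.
Si in (Na_0.78K_0.22)AlSi_3O_8: molar mass 265.763 g/mol; 3×28.085 = 84.255 g → 31.70 wt%.
Difference = 16.13 − 31.70 = -15.57 percentage points.

-15.57 percentage points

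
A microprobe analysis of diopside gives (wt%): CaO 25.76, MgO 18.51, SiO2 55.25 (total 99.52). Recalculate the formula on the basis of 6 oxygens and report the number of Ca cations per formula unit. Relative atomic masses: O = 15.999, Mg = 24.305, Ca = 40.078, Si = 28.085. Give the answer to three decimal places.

0.999 Ca apfu

CaO: 25.76/56.077 = 0.45937 mol → 0.45937 mol Ca, 0.45937 mol O.
MgO: 18.51/40.304 = 0.45926 mol → 0.45926 mol Mg, 0.45926 mol O.
SiO2: 55.25/60.083 = 0.91956 mol → 0.91956 mol Si, 1.83912 mol O.
Total oxygen = 2.75775 mol. Normalization factor = 6/2.75775 = 2.17569.
Ca per 6 O = 0.45937 × 2.17569 = 0.999.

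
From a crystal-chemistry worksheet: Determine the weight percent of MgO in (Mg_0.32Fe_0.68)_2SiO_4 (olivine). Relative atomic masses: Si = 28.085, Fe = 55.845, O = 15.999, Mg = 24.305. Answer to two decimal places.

Formula mass = 183.585 g/mol.
0.64 Mg → 0.6400 mol MgO per formula unit; M(MgO) = 40.304, so MgO mass = 25.795 g.
25.795/183.585 × 100 = 14.05 wt%.

14.05 wt%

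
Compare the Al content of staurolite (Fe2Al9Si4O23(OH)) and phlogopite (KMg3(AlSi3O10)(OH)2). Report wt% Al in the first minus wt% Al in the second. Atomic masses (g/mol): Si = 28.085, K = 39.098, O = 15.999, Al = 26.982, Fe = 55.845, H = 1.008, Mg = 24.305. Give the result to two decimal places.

M(Fe2Al9Si4O23(OH)) = 851.852 g/mol, so wt% Al = 242.838/851.852 × 100 = 28.51%.
M(KMg3(AlSi3O10)(OH)2) = 417.254 g/mol, so wt% Al = 26.982/417.254 × 100 = 6.47%.
28.51 − 6.47 = 22.04 pp.

22.04 percentage points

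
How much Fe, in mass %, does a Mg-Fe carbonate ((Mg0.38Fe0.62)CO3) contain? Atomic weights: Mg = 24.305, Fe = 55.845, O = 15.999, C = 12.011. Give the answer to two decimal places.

33.33 mass %

Formula mass = 0.38×24.305 + 0.62×55.845 + 1×12.011 + 3×15.999 = 103.868 g/mol, of which 34.624 g is Fe.
So Fe makes up 34.624/103.868 = 0.3333 of the mass, i.e. 33.33%.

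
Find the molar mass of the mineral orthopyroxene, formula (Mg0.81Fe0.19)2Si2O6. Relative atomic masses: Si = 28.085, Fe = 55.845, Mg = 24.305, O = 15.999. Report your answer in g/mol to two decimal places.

212.76 g/mol

The formula mass is the sum 1.62*24.305 + 0.38*55.845 + 2*28.085 + 6*15.999.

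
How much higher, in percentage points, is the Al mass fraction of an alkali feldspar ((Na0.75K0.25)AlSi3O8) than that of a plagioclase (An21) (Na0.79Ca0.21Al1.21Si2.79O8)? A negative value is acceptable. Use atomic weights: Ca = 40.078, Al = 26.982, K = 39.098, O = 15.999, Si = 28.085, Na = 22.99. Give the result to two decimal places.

-2.16 percentage points

Al in (Na0.75K0.25)AlSi3O8: molar mass 266.246 g/mol; 1×26.982 = 26.982 g → 10.13 wt%.
Al in Na0.79Ca0.21Al1.21Si2.79O8: molar mass 265.576 g/mol; 1.21×26.982 = 32.648 g → 12.29 wt%.
Difference = 10.13 − 12.29 = -2.16 percentage points.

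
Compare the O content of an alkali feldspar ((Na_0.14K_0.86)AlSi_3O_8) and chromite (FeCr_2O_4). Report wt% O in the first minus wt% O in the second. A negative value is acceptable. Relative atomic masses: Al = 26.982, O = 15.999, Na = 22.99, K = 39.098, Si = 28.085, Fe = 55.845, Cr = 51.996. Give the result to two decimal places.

First mineral: 127.992 g O in 276.072 g formula = 46.36 wt% O.
Second mineral: 63.996 g O in 223.833 g formula = 28.59 wt% O.
46.36% − 28.59% gives a difference of 17.77 percentage points.

17.77 percentage points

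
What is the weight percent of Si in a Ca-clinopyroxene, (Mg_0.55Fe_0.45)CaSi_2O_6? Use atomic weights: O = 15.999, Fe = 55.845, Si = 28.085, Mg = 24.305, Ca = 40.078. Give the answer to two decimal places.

Formula mass = 0.55·24.305 + 0.45·55.845 + 1·40.078 + 2·28.085 + 6·15.999 = 230.740 g/mol, of which 56.170 g is Si.
So Si makes up 56.170/230.740 = 0.2434 of the mass, i.e. 24.34%.

24.34 wt%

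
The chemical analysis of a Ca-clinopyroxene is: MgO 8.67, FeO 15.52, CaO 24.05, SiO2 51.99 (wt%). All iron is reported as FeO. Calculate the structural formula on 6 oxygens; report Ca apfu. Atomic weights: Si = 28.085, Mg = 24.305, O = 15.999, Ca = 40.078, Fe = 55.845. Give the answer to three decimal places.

MgO: 8.67/40.304 = 0.21512 mol → 0.21512 mol Mg, 0.21512 mol O.
FeO: 15.52/71.844 = 0.21602 mol → 0.21602 mol Fe, 0.21602 mol O.
CaO: 24.05/56.077 = 0.42887 mol → 0.42887 mol Ca, 0.42887 mol O.
SiO2: 51.99/60.083 = 0.86530 mol → 0.86530 mol Si, 1.73060 mol O.
Total oxygen = 2.59061 mol. Normalization factor = 6/2.59061 = 2.31606.
Ca per 6 O = 0.42887 × 2.31606 = 0.993.

0.993 Ca apfu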